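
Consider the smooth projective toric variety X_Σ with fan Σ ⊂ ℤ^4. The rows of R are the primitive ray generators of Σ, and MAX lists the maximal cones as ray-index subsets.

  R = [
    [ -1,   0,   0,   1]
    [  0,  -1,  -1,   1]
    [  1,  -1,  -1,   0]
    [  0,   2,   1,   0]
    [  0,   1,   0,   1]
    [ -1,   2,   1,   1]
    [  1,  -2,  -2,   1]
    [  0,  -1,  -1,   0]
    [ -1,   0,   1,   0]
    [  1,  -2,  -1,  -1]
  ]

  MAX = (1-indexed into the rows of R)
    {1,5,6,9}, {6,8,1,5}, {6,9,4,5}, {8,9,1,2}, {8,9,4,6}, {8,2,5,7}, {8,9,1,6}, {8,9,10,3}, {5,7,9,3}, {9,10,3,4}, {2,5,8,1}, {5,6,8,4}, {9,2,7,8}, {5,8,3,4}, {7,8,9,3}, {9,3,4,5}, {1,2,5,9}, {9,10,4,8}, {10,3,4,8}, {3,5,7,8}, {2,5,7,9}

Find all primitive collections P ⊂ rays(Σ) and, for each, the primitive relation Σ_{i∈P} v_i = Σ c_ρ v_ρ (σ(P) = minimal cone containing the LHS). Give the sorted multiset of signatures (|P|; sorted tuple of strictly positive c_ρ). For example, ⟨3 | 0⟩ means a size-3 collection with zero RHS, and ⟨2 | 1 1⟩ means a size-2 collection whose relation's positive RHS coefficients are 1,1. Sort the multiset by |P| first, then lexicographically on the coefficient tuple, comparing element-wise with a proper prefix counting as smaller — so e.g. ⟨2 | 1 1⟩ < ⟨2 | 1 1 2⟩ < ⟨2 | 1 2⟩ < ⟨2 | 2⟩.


16 minimal non-faces of Δ(Σ) (on 10 rays):

  {6,10}:  v_{6} + v_{10} = 0 ; sig = ⟨2 | 0⟩
  {1,3}:  v_{1} + v_{3} = v_{2} ; sig = ⟨2 | 1⟩
  {1,4}:  v_{1} + v_{4} = v_{6} ; sig = ⟨2 | 1⟩
  {2,3}:  v_{2} + v_{3} = v_{7} ; sig = ⟨2 | 1⟩
  {2,4}:  v_{2} + v_{4} = v_{5} ; sig = ⟨2 | 1⟩
  {3,6}:  v_{3} + v_{6} = v_{5} ; sig = ⟨2 | 1⟩
  {5,10}:  v_{5} + v_{10} = v_{3} ; sig = ⟨2 | 1⟩
  {2,6}:  v_{2} + v_{6} = v_{1} + v_{5} ; sig = ⟨2 | 1 1⟩
  {4,7}:  v_{4} + v_{7} = v_{3} + v_{5} ; sig = ⟨2 | 1 1⟩
  {6,7}:  v_{6} + v_{7} = v_{2} + v_{5} ; sig = ⟨2 | 1 1⟩
  {1,10}:  v_{1} + v_{10} = v_{3} + v_{8} + v_{9} ; sig = ⟨2 | 1 1 1⟩
  {2,10}:  v_{2} + v_{10} = 2·v_{3} + v_{8} + v_{9} ; sig = ⟨2 | 1 1 2⟩
  {7,10}:  v_{7} + v_{10} = 3·v_{3} + v_{8} + v_{9} ; sig = ⟨2 | 1 1 3⟩
  {1,7}:  v_{1} + v_{7} = 2·v_{2} ; sig = ⟨2 | 2⟩
  {5,8,9}:  v_{5} + v_{8} + v_{9} = v_{1} ; sig = ⟨3 | 1⟩
  {3,4,8,9}:  v_{3} + v_{4} + v_{8} + v_{9} = 0 ; sig = ⟨4 | 0⟩

so the primitive-relation signature multiset is
    ⟨2 | 0⟩
    ⟨2 | 1⟩
    ⟨2 | 1⟩
    ⟨2 | 1⟩
    ⟨2 | 1⟩
    ⟨2 | 1⟩
    ⟨2 | 1⟩
    ⟨2 | 1 1⟩
    ⟨2 | 1 1⟩
    ⟨2 | 1 1⟩
    ⟨2 | 1 1 1⟩
    ⟨2 | 1 1 2⟩
    ⟨2 | 1 1 3⟩
    ⟨2 | 2⟩
    ⟨3 | 1⟩
    ⟨4 | 0⟩


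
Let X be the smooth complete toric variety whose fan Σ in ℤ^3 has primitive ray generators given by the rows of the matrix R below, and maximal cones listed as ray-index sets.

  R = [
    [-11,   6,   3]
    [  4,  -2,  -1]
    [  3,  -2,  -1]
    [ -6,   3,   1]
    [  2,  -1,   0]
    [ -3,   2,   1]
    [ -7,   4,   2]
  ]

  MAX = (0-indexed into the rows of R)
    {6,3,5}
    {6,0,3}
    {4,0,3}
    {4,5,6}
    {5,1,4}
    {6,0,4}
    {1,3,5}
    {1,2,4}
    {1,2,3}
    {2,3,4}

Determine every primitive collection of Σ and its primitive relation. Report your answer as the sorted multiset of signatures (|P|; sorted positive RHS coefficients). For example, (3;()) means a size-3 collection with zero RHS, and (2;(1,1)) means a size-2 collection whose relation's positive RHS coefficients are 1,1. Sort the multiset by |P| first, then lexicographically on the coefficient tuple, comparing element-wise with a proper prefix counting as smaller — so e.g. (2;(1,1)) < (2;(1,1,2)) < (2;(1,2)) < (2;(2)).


The 9 primitive collections of Σ (r=7, n=3):

  {2,5}:  v_{2} + v_{5} = 0  →  sig = (2;())
  {0,1}:  v_{0} + v_{1} = v_{6}  →  sig = (2;(1))
  {1,6}:  v_{1} + v_{6} = v_{5}  →  sig = (2;(1))
  {2,6}:  v_{2} + v_{6} = v_{3} + v_{4}  →  sig = (2;(1,1))
  {0,5}:  v_{0} + v_{5} = 2·v_{6}  →  sig = (2;(2))
  {0,2}:  v_{0} + v_{2} = 2·v_{3} + 2·v_{4}  →  sig = (2;(2,2))
  {1,3,4}:  v_{1} + v_{3} + v_{4} = 0  →  sig = (3;())
  {3,4,5}:  v_{3} + v_{4} + v_{5} = v_{6}  →  sig = (3;(1))
  {3,4,6}:  v_{3} + v_{4} + v_{6} = v_{0}  →  sig = (3;(1))

Sorted signature multiset PRS(X):
    |P|=2: 6 collections, coeffs (), (1), (1), (1,1), (2), (2,2)
    |P|=3: 3 collections, coeffs (), (1), (1)


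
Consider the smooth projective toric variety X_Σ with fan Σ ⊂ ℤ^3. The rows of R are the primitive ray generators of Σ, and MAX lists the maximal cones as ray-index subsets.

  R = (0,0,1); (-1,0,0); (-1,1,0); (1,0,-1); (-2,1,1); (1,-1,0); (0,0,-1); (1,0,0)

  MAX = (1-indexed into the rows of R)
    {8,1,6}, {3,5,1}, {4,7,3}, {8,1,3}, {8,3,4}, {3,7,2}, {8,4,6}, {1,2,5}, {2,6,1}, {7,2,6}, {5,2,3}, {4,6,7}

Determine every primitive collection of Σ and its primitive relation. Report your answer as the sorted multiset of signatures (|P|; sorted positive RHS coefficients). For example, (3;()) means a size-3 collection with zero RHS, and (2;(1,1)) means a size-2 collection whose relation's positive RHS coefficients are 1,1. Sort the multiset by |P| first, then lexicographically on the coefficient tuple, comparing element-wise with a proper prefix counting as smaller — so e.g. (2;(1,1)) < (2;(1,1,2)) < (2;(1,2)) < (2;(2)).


Primitive collections (11):

  P = {1,7}:  v_{1} + v_{7} = 0  ⇒ sig = (2;())
  P = {2,8}:  v_{2} + v_{8} = 0  ⇒ sig = (2;())
  P = {3,6}:  v_{3} + v_{6} = 0  ⇒ sig = (2;())
  P = {1,4}:  v_{1} + v_{4} = v_{8}  ⇒ sig = (2;(1))
  P = {2,4}:  v_{2} + v_{4} = v_{7}  ⇒ sig = (2;(1))
  P = {4,5}:  v_{4} + v_{5} = v_{3}  ⇒ sig = (2;(1))
  P = {7,8}:  v_{7} + v_{8} = v_{4}  ⇒ sig = (2;(1))
  P = {5,6}:  v_{5} + v_{6} = v_{1} + v_{2}  ⇒ sig = (2;(1,1))
  P = {5,7}:  v_{5} + v_{7} = v_{2} + v_{3}  ⇒ sig = (2;(1,1))
  P = {5,8}:  v_{5} + v_{8} = v_{1} + v_{3}  ⇒ sig = (2;(1,1))
  P = {1,2,3}:  v_{1} + v_{2} + v_{3} = v_{5}  ⇒ sig = (3;(1))

Signatures (|P|; sorted positive RHS coefficients), sorted:
[(2;()), (2;()), (2;()), (2;(1)), (2;(1)), (2;(1)), (2;(1)), (2;(1,1)), (2;(1,1)), (2;(1,1)), (3;(1))]


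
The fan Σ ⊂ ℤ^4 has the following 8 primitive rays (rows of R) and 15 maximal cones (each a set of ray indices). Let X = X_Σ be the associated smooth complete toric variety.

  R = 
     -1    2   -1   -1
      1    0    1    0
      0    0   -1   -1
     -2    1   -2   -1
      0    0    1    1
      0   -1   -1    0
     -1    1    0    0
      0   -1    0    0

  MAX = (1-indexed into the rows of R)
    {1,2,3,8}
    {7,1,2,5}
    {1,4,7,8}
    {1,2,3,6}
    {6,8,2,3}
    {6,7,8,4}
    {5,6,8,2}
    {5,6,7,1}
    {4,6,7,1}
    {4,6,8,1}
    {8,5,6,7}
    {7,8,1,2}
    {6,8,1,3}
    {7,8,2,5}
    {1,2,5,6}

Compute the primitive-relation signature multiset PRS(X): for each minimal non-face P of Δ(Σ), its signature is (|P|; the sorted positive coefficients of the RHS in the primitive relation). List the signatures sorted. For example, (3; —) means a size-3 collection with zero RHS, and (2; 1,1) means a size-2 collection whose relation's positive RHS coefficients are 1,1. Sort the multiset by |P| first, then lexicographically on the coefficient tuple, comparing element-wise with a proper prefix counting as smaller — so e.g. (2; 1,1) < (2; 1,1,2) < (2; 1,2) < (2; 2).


Primitive collections (9):

  {3,5}:  v_{3} + v_{5} = 0  so sig = (2; —)
  {2,4}:  v_{2} + v_{4} = v_{1} + v_{8}  so sig = (2; 1,1)
  {3,7}:  v_{3} + v_{7} = v_{1} + v_{8}  so sig = (2; 1,1)
  {4,5}:  v_{4} + v_{5} = v_{6} + 2·v_{7}  so sig = (2; 1,2)
  {3,4}:  v_{3} + v_{4} = 2·v_{1} + v_{6} + 2·v_{8}  so sig = (2; 1,2,2)
  {2,6,7}:  v_{2} + v_{6} + v_{7} = 0  so sig = (3; —)
  {1,5,8}:  v_{1} + v_{5} + v_{8} = v_{7}  so sig = (3; 1)
  {1,2,6,8}:  v_{1} + v_{2} + v_{6} + v_{8} = v_{3}  so sig = (4; 1)
  {1,6,7,8}:  v_{1} + v_{6} + v_{7} + v_{8} = v_{4}  so sig = (4; 1)

Hence PRS(X_Σ) =
    |P|=2: 5 collections, coeffs (), (1,1), (1,1), (1,2), (1,2,2)
    |P|=3: 2 collections, coeffs (), (1)
    |P|=4: 2 collections, coeffs (1), (1)


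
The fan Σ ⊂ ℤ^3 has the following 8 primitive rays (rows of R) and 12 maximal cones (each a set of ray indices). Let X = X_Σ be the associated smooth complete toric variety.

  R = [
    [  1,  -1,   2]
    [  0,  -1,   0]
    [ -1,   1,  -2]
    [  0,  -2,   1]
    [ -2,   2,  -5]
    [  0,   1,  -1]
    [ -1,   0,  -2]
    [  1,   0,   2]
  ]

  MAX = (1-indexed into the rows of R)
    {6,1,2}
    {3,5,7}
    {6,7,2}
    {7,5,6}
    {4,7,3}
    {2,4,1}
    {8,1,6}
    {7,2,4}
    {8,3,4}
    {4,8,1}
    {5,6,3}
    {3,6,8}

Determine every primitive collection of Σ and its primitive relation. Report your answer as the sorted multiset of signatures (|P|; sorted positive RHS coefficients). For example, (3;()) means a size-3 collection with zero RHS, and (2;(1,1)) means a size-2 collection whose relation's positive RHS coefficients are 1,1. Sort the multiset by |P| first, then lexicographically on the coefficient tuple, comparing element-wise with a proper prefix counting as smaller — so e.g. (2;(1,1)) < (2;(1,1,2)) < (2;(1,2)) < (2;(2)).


11 collections generate NE(X_Σ); each relation:

  {1,3}:  v_{1} + v_{3} = 0 — sig = (2;())
  {7,8}:  v_{7} + v_{8} = 0 — sig = (2;())
  {1,7}:  v_{1} + v_{7} = v_{2} — sig = (2;(1))
  {2,3}:  v_{2} + v_{3} = v_{7} — sig = (2;(1))
  {2,8}:  v_{2} + v_{8} = v_{1} — sig = (2;(1))
  {4,6}:  v_{4} + v_{6} = v_{2} — sig = (2;(1))
  {1,5}:  v_{1} + v_{5} = v_{6} + v_{7} — sig = (2;(1,1))
  {5,8}:  v_{5} + v_{8} = v_{3} + v_{6} — sig = (2;(1,1))
  {2,5}:  v_{2} + v_{5} = v_{6} + 2·v_{7} — sig = (2;(1,2))
  {4,5}:  v_{4} + v_{5} = 2·v_{7} — sig = (2;(2))
  {3,6,7}:  v_{3} + v_{6} + v_{7} = v_{5} — sig = (3;(1))

Hence PRS(X_Σ) =
{ (2;()) ×2,  (2;(1)) ×4,  (2;(1,1)) ×2,  (2;(1,2)),  (2;(2)),  (3;(1)) }


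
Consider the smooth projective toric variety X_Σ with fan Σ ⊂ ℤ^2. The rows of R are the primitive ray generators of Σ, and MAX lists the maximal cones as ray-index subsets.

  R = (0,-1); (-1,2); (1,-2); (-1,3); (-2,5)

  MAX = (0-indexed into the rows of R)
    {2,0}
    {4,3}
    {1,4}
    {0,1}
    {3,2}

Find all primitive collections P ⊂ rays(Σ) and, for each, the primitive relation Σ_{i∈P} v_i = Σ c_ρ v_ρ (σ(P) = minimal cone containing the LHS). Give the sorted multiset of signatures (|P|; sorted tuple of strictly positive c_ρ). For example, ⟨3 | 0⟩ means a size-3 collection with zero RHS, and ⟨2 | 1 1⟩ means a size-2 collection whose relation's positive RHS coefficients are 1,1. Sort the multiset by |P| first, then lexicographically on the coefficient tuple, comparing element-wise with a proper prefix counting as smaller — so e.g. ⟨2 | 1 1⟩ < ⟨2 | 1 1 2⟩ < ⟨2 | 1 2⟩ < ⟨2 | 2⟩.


Minimal non-faces — 5 found among 5 rays, 5 max cones:

  {1,2}:  v_{1} + v_{2} = 0  so sig = ⟨2 | 0⟩
  {0,3}:  v_{0} + v_{3} = v_{1}  so sig = ⟨2 | 1⟩
  {1,3}:  v_{1} + v_{3} = v_{4}  so sig = ⟨2 | 1⟩
  {2,4}:  v_{2} + v_{4} = v_{3}  so sig = ⟨2 | 1⟩
  {0,4}:  v_{0} + v_{4} = 2·v_{1}  so sig = ⟨2 | 2⟩

Signatures (|P|; sorted positive RHS coefficients), sorted:
[⟨2 | 0⟩, ⟨2 | 1⟩, ⟨2 | 1⟩, ⟨2 | 1⟩, ⟨2 | 2⟩]


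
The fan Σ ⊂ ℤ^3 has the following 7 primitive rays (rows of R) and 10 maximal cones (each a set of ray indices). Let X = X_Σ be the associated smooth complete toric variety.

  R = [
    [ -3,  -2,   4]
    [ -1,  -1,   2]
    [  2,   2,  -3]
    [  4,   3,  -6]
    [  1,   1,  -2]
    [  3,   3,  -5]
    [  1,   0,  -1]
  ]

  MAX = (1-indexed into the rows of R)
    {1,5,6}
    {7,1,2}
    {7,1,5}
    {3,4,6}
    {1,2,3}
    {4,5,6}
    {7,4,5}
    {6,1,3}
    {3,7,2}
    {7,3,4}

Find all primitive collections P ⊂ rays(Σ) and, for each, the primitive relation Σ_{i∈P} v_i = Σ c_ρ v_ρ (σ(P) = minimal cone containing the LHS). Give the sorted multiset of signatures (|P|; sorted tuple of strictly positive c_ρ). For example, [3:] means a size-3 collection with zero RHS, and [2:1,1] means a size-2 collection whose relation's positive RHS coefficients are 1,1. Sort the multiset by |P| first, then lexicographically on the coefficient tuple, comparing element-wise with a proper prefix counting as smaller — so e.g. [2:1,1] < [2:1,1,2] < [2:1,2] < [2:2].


Σ has 7 primitive collections:

  P = {2,5}:  v_{2} + v_{5} = 0 ; sig = [2:]
  P = {1,4}:  v_{1} + v_{4} = v_{5} ; sig = [2:1]
  P = {2,6}:  v_{2} + v_{6} = v_{3} ; sig = [2:1]
  P = {3,5}:  v_{3} + v_{5} = v_{6} ; sig = [2:1]
  P = {6,7}:  v_{6} + v_{7} = v_{4} ; sig = [2:1]
  P = {2,4}:  v_{2} + v_{4} = v_{3} + v_{7} ; sig = [2:1,1]
  P = {1,3,7}:  v_{1} + v_{3} + v_{7} = 0 ; sig = [3:]

Sorted signature multiset PRS(X):
[[2:], [2:1], [2:1], [2:1], [2:1], [2:1,1], [3:]]


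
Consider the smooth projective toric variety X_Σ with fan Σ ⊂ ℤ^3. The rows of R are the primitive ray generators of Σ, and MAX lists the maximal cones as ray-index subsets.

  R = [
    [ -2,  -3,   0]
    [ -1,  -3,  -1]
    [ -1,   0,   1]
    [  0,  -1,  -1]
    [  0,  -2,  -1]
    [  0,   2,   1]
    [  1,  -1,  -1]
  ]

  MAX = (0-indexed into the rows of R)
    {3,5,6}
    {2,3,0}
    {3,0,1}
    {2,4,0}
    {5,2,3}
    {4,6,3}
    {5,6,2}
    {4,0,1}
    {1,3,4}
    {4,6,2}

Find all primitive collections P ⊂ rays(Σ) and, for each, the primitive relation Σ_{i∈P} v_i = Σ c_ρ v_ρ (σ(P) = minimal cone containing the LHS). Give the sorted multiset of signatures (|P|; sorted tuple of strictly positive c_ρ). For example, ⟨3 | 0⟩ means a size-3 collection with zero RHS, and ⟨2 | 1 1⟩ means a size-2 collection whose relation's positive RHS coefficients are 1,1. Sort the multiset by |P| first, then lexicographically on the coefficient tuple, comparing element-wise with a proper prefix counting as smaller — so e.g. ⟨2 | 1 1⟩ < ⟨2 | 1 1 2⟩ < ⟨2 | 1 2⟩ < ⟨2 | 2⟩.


The 9 primitive collections of Σ (r=7, n=3):

  {4,5}:  v_{4} + v_{5} = 0  ⟹  sig = ⟨2 | 0⟩
  {1,2}:  v_{1} + v_{2} = v_{0}  ⟹  sig = ⟨2 | 1⟩
  {1,5}:  v_{1} + v_{5} = v_{2} + v_{3}  ⟹  sig = ⟨2 | 1 1⟩
  {0,5}:  v_{0} + v_{5} = 2·v_{2} + v_{3}  ⟹  sig = ⟨2 | 1 2⟩
  {0,6}:  v_{0} + v_{6} = v_{2} + 2·v_{4}  ⟹  sig = ⟨2 | 1 2⟩
  {1,6}:  v_{1} + v_{6} = 2·v_{4}  ⟹  sig = ⟨2 | 2⟩
  {2,3,4}:  v_{2} + v_{3} + v_{4} = v_{1}  ⟹  sig = ⟨3 | 1⟩
  {2,3,6}:  v_{2} + v_{3} + v_{6} = v_{4}  ⟹  sig = ⟨3 | 1⟩
  {0,3,4}:  v_{0} + v_{3} + v_{4} = 2·v_{1}  ⟹  sig = ⟨3 | 2⟩

Signatures (|P|; sorted positive RHS coefficients), sorted:
{ ⟨2 | 0⟩,  ⟨2 | 1⟩,  ⟨2 | 1 1⟩,  ⟨2 | 1 2⟩ ×2,  ⟨2 | 2⟩,  ⟨3 | 1⟩ ×2,  ⟨3 | 2⟩ }


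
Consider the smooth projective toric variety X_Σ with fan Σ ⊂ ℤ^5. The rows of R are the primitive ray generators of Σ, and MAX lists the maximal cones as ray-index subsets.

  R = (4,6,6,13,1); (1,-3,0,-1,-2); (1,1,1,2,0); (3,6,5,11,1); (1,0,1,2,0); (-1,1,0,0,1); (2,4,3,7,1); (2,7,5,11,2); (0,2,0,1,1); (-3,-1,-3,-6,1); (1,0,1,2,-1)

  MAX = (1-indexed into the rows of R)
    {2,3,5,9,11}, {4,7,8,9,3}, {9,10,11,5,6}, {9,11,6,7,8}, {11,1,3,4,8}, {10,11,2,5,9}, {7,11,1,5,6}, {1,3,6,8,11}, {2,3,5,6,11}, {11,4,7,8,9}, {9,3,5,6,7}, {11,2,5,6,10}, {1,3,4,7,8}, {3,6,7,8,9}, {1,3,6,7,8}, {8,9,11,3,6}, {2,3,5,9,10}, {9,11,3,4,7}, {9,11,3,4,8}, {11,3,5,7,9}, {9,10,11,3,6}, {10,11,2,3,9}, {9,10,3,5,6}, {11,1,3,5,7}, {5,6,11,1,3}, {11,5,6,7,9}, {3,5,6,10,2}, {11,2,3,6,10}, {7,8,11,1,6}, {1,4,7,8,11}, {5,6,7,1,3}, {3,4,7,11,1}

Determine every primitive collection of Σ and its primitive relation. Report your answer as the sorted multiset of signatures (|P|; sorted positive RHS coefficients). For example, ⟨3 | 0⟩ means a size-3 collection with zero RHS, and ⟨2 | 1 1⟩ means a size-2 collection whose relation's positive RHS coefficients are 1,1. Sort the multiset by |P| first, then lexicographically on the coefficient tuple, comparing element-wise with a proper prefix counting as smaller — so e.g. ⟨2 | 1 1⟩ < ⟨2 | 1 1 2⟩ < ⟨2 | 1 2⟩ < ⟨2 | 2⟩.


17 minimal non-faces of Δ(Σ) (on 11 rays):

  {4,5}:  v_{4} + v_{5} = v_{1}  →  sig = ⟨2 | 1⟩
  {4,6}:  v_{4} + v_{6} = v_{8}  →  sig = ⟨2 | 1⟩
  {1,10}:  v_{1} + v_{10} = v_{6} + v_{7}  →  sig = ⟨2 | 1 1⟩
  {5,8}:  v_{5} + v_{8} = v_{1} + v_{6}  →  sig = ⟨2 | 1 1⟩
  {7,10}:  v_{7} + v_{10} = v_{6} + v_{9}  →  sig = ⟨2 | 1 1⟩
  {2,7}:  v_{2} + v_{7} = v_{3} + v_{5} + v_{11}  →  sig = ⟨2 | 1 1 1⟩
  {4,10}:  v_{4} + v_{10} = v_{3} + 2·v_{6} + v_{9} + v_{11}  →  sig = ⟨2 | 1 1 1 2⟩
  {8,10}:  v_{8} + v_{10} = v_{3} + 3·v_{6} + v_{9} + v_{11}  →  sig = ⟨2 | 1 1 1 3⟩
  {2,4}:  v_{2} + v_{4} = 2·v_{3} + v_{5} + v_{6} + 2·v_{11}  →  sig = ⟨2 | 1 1 2 2⟩
  {1,2}:  v_{1} + v_{2} = 2·v_{3} + 2·v_{5} + v_{6} + 2·v_{11}  →  sig = ⟨2 | 1 2 2 2⟩
  {2,8}:  v_{2} + v_{8} = 2·v_{3} + v_{5} + 2·v_{6} + 2·v_{11}  →  sig = ⟨2 | 1 2 2 2⟩
  {1,9}:  v_{1} + v_{9} = 2·v_{7}  →  sig = ⟨2 | 2⟩
  {2,6,9}:  v_{2} + v_{6} + v_{9} = 0  →  sig = ⟨3 | 0⟩
  {3,5,10,11}:  v_{3} + v_{5} + v_{10} + v_{11} = 0  →  sig = ⟨4 | 0⟩
  {3,6,7,11}:  v_{3} + v_{6} + v_{7} + v_{11} = v_{4}  →  sig = ⟨4 | 1⟩
  {3,7,8,11}:  v_{3} + v_{7} + v_{8} + v_{11} = 2·v_{4}  →  sig = ⟨4 | 2⟩
  {3,5,6,9,11}:  v_{3} + v_{5} + v_{6} + v_{9} + v_{11} = v_{7}  →  sig = ⟨5 | 1⟩

Hence PRS(X_Σ) =
{ ⟨2 | 1⟩ ×2,  ⟨2 | 1 1⟩ ×3,  ⟨2 | 1 1 1⟩,  ⟨2 | 1 1 1 2⟩,  ⟨2 | 1 1 1 3⟩,  ⟨2 | 1 1 2 2⟩,  ⟨2 | 1 2 2 2⟩ ×2,  ⟨2 | 2⟩,  ⟨3 | 0⟩,  ⟨4 | 0⟩,  ⟨4 | 1⟩,  ⟨4 | 2⟩,  ⟨5 | 1⟩ }


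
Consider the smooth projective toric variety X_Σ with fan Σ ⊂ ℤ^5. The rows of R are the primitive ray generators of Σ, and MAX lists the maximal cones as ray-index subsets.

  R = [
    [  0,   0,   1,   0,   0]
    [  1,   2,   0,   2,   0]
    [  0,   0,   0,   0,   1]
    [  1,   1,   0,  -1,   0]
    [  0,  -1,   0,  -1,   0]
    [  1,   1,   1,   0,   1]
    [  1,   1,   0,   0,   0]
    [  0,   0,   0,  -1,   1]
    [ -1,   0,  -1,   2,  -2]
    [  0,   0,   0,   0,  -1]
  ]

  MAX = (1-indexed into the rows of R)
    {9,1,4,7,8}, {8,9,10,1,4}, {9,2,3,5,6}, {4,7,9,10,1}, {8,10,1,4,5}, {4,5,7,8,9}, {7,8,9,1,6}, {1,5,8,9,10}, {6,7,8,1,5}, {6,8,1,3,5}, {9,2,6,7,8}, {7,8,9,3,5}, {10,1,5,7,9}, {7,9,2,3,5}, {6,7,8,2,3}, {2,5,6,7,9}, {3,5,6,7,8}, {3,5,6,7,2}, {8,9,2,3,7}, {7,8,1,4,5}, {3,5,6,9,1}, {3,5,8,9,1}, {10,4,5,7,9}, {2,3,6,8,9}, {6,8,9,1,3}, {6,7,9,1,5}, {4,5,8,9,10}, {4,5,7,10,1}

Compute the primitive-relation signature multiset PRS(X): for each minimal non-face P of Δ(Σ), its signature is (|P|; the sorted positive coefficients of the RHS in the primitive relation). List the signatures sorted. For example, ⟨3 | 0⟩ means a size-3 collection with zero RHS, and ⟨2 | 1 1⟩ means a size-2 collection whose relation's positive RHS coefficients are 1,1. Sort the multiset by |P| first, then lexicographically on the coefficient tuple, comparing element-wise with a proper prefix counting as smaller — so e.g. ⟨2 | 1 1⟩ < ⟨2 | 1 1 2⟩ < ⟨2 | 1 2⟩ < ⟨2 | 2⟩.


14 minimal non-faces of Δ(Σ) (on 10 rays):

  {3,10}:  v_{3} + v_{10} = 0 — sig = ⟨2 | 0⟩
  {3,4}:  v_{3} + v_{4} = v_{7} + v_{8} — sig = ⟨2 | 1 1⟩
  {6,10}:  v_{6} + v_{10} = v_{1} + v_{7} — sig = ⟨2 | 1 1⟩
  {2,10}:  v_{2} + v_{10} = v_{6} + v_{7} + v_{9} — sig = ⟨2 | 1 1 1⟩
  {2,4}:  v_{2} + v_{4} = v_{6} + 2·v_{7} + v_{8} + v_{9} — sig = ⟨2 | 1 1 1 2⟩
  {4,6}:  v_{4} + v_{6} = v_{1} + 2·v_{7} + v_{8} — sig = ⟨2 | 1 1 2⟩
  {1,2}:  v_{1} + v_{2} = 2·v_{6} + v_{9} — sig = ⟨2 | 1 2⟩
  {1,3,7}:  v_{1} + v_{3} + v_{7} = v_{6} — sig = ⟨3 | 1⟩
  {7,8,10}:  v_{7} + v_{8} + v_{10} = v_{4} — sig = ⟨3 | 1⟩
  {2,5,8}:  v_{2} + v_{5} + v_{8} = v_{3} + v_{7} — sig = ⟨3 | 1 1⟩
  {5,6,8,9}:  v_{5} + v_{6} + v_{8} + v_{9} = 0 — sig = ⟨4 | 0⟩
  {3,6,7,9}:  v_{3} + v_{6} + v_{7} + v_{9} = v_{2} — sig = ⟨4 | 1⟩
  {1,4,5,9}:  v_{1} + v_{4} + v_{5} + v_{9} = 2·v_{10} — sig = ⟨4 | 2⟩
  {1,5,7,8,9}:  v_{1} + v_{5} + v_{7} + v_{8} + v_{9} = v_{10} — sig = ⟨5 | 1⟩

Signatures (|P|; sorted positive RHS coefficients), sorted:
{ ⟨2 | 0⟩,  ⟨2 | 1 1⟩ ×2,  ⟨2 | 1 1 1⟩,  ⟨2 | 1 1 1 2⟩,  ⟨2 | 1 1 2⟩,  ⟨2 | 1 2⟩,  ⟨3 | 1⟩ ×2,  ⟨3 | 1 1⟩,  ⟨4 | 0⟩,  ⟨4 | 1⟩,  ⟨4 | 2⟩,  ⟨5 | 1⟩ }


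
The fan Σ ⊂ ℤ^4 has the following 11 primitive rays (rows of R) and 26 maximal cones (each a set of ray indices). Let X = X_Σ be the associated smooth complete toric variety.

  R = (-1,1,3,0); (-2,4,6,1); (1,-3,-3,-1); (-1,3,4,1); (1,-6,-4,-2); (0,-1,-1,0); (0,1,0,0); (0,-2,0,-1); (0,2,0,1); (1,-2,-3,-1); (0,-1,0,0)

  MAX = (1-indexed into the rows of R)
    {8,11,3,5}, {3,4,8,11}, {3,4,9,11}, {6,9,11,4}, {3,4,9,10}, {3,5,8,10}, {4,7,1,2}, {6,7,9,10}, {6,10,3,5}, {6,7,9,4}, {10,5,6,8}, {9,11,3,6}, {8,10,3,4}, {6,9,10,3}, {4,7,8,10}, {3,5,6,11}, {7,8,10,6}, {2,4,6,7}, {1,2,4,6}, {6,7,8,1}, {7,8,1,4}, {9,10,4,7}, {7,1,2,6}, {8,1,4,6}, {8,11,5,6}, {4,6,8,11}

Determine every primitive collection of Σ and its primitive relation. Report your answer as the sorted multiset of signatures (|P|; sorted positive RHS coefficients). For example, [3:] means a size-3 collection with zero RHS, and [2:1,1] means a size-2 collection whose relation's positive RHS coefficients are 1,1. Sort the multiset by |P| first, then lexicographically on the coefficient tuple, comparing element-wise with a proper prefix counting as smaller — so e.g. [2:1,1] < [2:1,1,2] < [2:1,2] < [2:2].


Δ(Σ) — 11 vertices, 23 min non-faces:

  P={7,11}:  v_{7} + v_{11} = 0  so sig = [2:]
  P={8,9}:  v_{8} + v_{9} = 0  so sig = [2:]
  P={1,3}:  v_{1} + v_{3} = v_{8}  so sig = [2:1]
  P={2,3}:  v_{2} + v_{3} = v_{1}  so sig = [2:1]
  P={3,7}:  v_{3} + v_{7} = v_{10}  so sig = [2:1]
  P={10,11}:  v_{10} + v_{11} = v_{3}  so sig = [2:1]
  P={1,10}:  v_{1} + v_{10} = v_{7} + v_{8}  so sig = [2:1,1]
  P={2,10}:  v_{2} + v_{10} = v_{1} + v_{7}  so sig = [2:1,1]
  P={4,5}:  v_{4} + v_{5} = v_{8} + v_{11}  so sig = [2:1,1]
  P={5,9}:  v_{5} + v_{9} = v_{3} + v_{6}  so sig = [2:1,1]
  P={1,9}:  v_{1} + v_{9} = v_{4} + v_{6} + v_{7}  so sig = [2:1,1,1]
  P={1,11}:  v_{1} + v_{11} = v_{4} + v_{6} + v_{8}  so sig = [2:1,1,1]
  P={2,5}:  v_{2} + v_{5} = v_{1} + v_{6} + v_{8}  so sig = [2:1,1,1]
  P={2,11}:  v_{2} + v_{11} = v_{1} + v_{4} + v_{6}  so sig = [2:1,1,1]
  P={5,7}:  v_{5} + v_{7} = v_{6} + v_{8} + v_{10}  so sig = [2:1,1,1]
  P={1,5}:  v_{1} + v_{5} = v_{6} + 2·v_{8}  so sig = [2:1,2]
  P={2,8}:  v_{2} + v_{8} = 2·v_{1}  so sig = [2:2]
  P={2,9}:  v_{2} + v_{9} = 2·v_{4} + 2·v_{6} + 2·v_{7}  so sig = [2:2,2,2]
  P={4,6,10}:  v_{4} + v_{6} + v_{10} = 0  so sig = [3:]
  P={3,4,6}:  v_{3} + v_{4} + v_{6} = v_{11}  so sig = [3:1]
  P={3,6,8}:  v_{3} + v_{6} + v_{8} = v_{5}  so sig = [3:1]
  P={1,4,6,7}:  v_{1} + v_{4} + v_{6} + v_{7} = v_{2}  so sig = [4:1]
  P={4,6,7,8}:  v_{4} + v_{6} + v_{7} + v_{8} = v_{1}  so sig = [4:1]

Hence PRS(X_Σ) =
{ [2:] ×2,  [2:1] ×4,  [2:1,1] ×4,  [2:1,1,1] ×5,  [2:1,2],  [2:2],  [2:2,2,2],  [3:],  [3:1] ×2,  [4:1] ×2 }


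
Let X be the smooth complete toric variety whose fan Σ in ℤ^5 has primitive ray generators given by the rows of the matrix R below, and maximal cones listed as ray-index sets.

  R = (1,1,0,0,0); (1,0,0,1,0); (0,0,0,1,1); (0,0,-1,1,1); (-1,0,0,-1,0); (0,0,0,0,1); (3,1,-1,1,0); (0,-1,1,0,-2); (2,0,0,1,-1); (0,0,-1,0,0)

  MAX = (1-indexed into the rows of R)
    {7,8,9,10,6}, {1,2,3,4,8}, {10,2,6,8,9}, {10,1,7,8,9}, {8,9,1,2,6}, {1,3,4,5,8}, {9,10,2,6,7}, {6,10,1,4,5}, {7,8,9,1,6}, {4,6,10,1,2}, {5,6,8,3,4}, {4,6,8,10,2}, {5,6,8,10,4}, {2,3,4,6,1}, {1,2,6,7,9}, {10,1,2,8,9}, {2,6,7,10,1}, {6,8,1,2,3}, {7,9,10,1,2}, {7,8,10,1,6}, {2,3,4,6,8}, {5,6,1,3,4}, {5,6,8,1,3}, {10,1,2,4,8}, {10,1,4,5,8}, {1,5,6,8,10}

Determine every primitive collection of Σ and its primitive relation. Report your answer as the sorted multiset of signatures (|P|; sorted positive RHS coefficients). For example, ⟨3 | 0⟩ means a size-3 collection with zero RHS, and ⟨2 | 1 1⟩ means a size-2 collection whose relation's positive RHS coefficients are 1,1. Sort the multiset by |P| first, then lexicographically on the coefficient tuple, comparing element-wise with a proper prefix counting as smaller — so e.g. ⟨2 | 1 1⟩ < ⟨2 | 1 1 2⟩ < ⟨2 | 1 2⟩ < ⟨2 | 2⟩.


12 collections generate NE(X_Σ); each relation:

  P = {2,5}:  v_{2} + v_{5} = 0 — sig = ⟨2 | 0⟩
  P = {3,10}:  v_{3} + v_{10} = v_{4} — sig = ⟨2 | 1⟩
  P = {5,9}:  v_{5} + v_{9} = v_{1} + v_{6} + v_{8} + v_{10} — sig = ⟨2 | 1 1 1 1⟩
  P = {3,7}:  v_{3} + v_{7} = v_{1} + 2·v_{2} + v_{6} + v_{10} — sig = ⟨2 | 1 1 1 2⟩
  P = {4,7}:  v_{4} + v_{7} = v_{1} + 2·v_{2} + v_{6} + 2·v_{10} — sig = ⟨2 | 1 1 2 2⟩
  P = {4,9}:  v_{4} + v_{9} = 2·v_{2} + v_{10} — sig = ⟨2 | 1 2⟩
  P = {5,7}:  v_{5} + v_{7} = 2·v_{1} + 2·v_{6} + v_{8} + 2·v_{10} — sig = ⟨2 | 1 2 2 2⟩
  P = {3,9}:  v_{3} + v_{9} = 2·v_{2} — sig = ⟨2 | 2⟩
  P = {2,7,8}:  v_{2} + v_{7} + v_{8} = 2·v_{9} — sig = ⟨3 | 2⟩
  P = {1,4,6,8}:  v_{1} + v_{4} + v_{6} + v_{8} = v_{2} — sig = ⟨4 | 1⟩
  P = {1,6,9,10}:  v_{1} + v_{6} + v_{9} + v_{10} = v_{7} — sig = ⟨4 | 1⟩
  P = {1,2,6,8,10}:  v_{1} + v_{2} + v_{6} + v_{8} + v_{10} = v_{9} — sig = ⟨5 | 1⟩

so the primitive-relation signature multiset is
    ⟨2 | 0⟩
    ⟨2 | 1⟩
    ⟨2 | 1 1 1 1⟩
    ⟨2 | 1 1 1 2⟩
    ⟨2 | 1 1 2 2⟩
    ⟨2 | 1 2⟩
    ⟨2 | 1 2 2 2⟩
    ⟨2 | 2⟩
    ⟨3 | 2⟩
    ⟨4 | 1⟩
    ⟨4 | 1⟩
    ⟨5 | 1⟩


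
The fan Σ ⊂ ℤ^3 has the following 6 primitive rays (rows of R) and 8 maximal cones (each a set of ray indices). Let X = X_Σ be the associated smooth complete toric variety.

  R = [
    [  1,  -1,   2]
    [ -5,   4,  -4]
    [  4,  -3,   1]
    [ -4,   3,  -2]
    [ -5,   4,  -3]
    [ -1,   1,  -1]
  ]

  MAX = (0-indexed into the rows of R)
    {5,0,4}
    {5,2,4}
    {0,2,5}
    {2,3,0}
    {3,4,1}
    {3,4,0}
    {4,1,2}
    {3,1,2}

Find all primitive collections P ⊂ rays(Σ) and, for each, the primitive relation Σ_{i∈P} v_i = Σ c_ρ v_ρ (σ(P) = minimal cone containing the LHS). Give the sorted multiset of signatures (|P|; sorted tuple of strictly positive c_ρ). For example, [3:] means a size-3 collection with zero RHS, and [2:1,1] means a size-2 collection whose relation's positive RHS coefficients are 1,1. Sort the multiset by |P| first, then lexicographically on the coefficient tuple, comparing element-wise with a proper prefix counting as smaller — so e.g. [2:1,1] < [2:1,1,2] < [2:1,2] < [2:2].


5 collections generate NE(X_Σ); each relation:

  P={0,1}:  v_{0} + v_{1} = v_{3}  so sig = [2:1]
  P={3,5}:  v_{3} + v_{5} = v_{4}  so sig = [2:1]
  P={1,5}:  v_{1} + v_{5} = v_{2} + 2·v_{4}  so sig = [2:1,2]
  P={0,2,4}:  v_{0} + v_{2} + v_{4} = 0  so sig = [3:]
  P={2,3,4}:  v_{2} + v_{3} + v_{4} = v_{1}  so sig = [3:1]

Sorted signature multiset PRS(X):
{ [2:1] ×2,  [2:1,2],  [3:],  [3:1] }


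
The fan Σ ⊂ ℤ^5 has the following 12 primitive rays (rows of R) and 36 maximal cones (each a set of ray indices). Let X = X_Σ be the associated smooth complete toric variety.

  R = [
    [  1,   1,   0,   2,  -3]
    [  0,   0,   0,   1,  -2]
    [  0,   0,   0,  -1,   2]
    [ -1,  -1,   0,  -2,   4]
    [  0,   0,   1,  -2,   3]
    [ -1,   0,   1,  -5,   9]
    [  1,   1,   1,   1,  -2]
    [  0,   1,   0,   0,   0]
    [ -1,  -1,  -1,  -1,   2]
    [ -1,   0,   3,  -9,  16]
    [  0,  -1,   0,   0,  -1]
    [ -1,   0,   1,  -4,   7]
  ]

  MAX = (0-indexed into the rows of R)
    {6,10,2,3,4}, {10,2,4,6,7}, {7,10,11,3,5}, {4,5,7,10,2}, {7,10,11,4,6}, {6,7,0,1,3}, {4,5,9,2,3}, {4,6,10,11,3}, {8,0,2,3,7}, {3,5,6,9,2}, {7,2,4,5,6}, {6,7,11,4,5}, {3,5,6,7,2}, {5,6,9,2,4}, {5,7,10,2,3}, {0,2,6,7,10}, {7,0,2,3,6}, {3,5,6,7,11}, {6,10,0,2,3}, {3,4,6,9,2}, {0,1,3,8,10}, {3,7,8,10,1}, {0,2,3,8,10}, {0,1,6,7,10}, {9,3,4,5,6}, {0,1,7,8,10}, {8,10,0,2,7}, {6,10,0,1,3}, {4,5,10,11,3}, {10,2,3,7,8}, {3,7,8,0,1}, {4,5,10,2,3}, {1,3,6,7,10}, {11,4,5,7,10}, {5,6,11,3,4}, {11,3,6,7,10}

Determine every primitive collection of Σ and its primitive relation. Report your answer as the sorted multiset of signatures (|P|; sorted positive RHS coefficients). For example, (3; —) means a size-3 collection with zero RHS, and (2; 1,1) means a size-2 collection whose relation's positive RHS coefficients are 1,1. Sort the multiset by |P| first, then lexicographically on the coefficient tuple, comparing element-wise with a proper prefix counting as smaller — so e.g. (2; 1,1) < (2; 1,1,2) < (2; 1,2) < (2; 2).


23 minimal non-faces of Δ(Σ) (on 12 rays):

  {1,2}:  v_{1} + v_{2} = 0 — sig = (2; —)
  {6,8}:  v_{6} + v_{8} = 0 — sig = (2; —)
  {1,5}:  v_{1} + v_{5} = v_{11} — sig = (2; 1)
  {2,11}:  v_{2} + v_{11} = v_{5} — sig = (2; 1)
  {0,4}:  v_{0} + v_{4} = v_{2} + v_{6} — sig = (2; 1,1)
  {0,11}:  v_{0} + v_{11} = v_{2} + v_{3} + v_{6} + v_{7} — sig = (2; 1,1,1,1)
  {1,4}:  v_{1} + v_{4} = v_{3} + v_{6} + v_{7} + v_{10} — sig = (2; 1,1,1,1)
  {1,9}:  v_{1} + v_{9} = v_{3} + v_{4} + v_{5} + v_{6} — sig = (2; 1,1,1,1)
  {4,8}:  v_{4} + v_{8} = v_{2} + v_{3} + v_{7} + v_{10} — sig = (2; 1,1,1,1)
  {8,9}:  v_{8} + v_{9} = v_{2} + v_{3} + v_{4} + v_{5} — sig = (2; 1,1,1,1)
  {0,5}:  v_{0} + v_{5} = 2·v_{2} + v_{3} + v_{6} + v_{7} — sig = (2; 1,1,1,2)
  {9,11}:  v_{9} + v_{11} = v_{3} + v_{4} + 2·v_{5} + v_{6} — sig = (2; 1,1,1,2)
  {0,9}:  v_{0} + v_{9} = 2·v_{2} + v_{3} + v_{5} + 2·v_{6} — sig = (2; 1,1,2,2)
  {1,11}:  v_{1} + v_{11} = 2·v_{3} + v_{6} + 2·v_{7} + v_{10} — sig = (2; 1,1,2,2)
  {8,11}:  v_{8} + v_{11} = v_{2} + 2·v_{3} + 2·v_{7} + v_{10} — sig = (2; 1,1,2,2)
  {9,10}:  v_{9} + v_{10} = v_{2} + v_{3} + 3·v_{4} — sig = (2; 1,1,3)
  {7,9}:  v_{7} + v_{9} = 2·v_{5} + v_{6} — sig = (2; 1,2)
  {5,8}:  v_{5} + v_{8} = 2·v_{2} + 2·v_{3} + 2·v_{7} + v_{10} — sig = (2; 1,2,2,2)
  {3,4,7}:  v_{3} + v_{4} + v_{7} = v_{11} — sig = (3; 1)
  {5,6,10}:  v_{5} + v_{6} + v_{10} = 2·v_{4} — sig = (3; 2)
  {0,3,7,10}:  v_{0} + v_{3} + v_{7} + v_{10} = 0 — sig = (4; —)
  {2,3,4,5,6}:  v_{2} + v_{3} + v_{4} + v_{5} + v_{6} = v_{9} — sig = (5; 1)
  {2,3,6,7,10}:  v_{2} + v_{3} + v_{6} + v_{7} + v_{10} = v_{4} — sig = (5; 1)

Hence PRS(X_Σ) =
{ (2; —) ×2,  (2; 1) ×2,  (2; 1,1),  (2; 1,1,1,1) ×5,  (2; 1,1,1,2) ×2,  (2; 1,1,2,2) ×3,  (2; 1,1,3),  (2; 1,2),  (2; 1,2,2,2),  (3; 1),  (3; 2),  (4; —),  (5; 1) ×2 }


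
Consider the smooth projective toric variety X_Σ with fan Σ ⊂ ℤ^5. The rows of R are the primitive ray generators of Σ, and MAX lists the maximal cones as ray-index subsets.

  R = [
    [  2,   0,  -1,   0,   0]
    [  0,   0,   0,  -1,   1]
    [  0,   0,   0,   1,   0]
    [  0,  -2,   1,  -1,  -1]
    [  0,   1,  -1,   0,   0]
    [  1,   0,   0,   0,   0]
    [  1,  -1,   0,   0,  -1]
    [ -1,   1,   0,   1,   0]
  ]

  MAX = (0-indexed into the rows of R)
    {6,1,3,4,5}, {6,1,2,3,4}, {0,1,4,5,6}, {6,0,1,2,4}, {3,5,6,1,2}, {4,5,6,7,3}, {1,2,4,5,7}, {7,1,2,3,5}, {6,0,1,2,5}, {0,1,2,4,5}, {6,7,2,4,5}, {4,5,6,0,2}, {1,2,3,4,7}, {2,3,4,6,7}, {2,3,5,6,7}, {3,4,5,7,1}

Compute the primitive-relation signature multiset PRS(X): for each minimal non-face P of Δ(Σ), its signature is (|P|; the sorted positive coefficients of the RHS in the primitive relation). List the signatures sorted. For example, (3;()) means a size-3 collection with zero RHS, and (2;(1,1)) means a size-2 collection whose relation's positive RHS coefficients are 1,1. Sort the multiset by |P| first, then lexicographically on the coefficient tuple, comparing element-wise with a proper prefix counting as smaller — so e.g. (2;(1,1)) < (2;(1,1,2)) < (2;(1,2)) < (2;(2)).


The 5 primitive collections of Σ (r=8, n=5):

  P={0,7}:  v_{0} + v_{7} = v_{2} + v_{4} + v_{5}  →  sig = (2;(1,1,1))
  P={0,3}:  v_{0} + v_{3} = v_{1} + 2·v_{6}  →  sig = (2;(1,2))
  P={1,6,7}:  v_{1} + v_{6} + v_{7} = 0  →  sig = (3;())
  P={2,3,4,5}:  v_{2} + v_{3} + v_{4} + v_{5} = v_{6}  →  sig = (4;(1))
  P={1,2,4,5,6}:  v_{1} + v_{2} + v_{4} + v_{5} + v_{6} = v_{0}  →  sig = (5;(1))

so the primitive-relation signature multiset is
    |P|=2: 2 collections, coeffs (1,1,1), (1,2)
    |P|=3: 1 collection, coeffs ()
    |P|=4: 1 collection, coeffs (1)
    |P|=5: 1 collection, coeffs (1)


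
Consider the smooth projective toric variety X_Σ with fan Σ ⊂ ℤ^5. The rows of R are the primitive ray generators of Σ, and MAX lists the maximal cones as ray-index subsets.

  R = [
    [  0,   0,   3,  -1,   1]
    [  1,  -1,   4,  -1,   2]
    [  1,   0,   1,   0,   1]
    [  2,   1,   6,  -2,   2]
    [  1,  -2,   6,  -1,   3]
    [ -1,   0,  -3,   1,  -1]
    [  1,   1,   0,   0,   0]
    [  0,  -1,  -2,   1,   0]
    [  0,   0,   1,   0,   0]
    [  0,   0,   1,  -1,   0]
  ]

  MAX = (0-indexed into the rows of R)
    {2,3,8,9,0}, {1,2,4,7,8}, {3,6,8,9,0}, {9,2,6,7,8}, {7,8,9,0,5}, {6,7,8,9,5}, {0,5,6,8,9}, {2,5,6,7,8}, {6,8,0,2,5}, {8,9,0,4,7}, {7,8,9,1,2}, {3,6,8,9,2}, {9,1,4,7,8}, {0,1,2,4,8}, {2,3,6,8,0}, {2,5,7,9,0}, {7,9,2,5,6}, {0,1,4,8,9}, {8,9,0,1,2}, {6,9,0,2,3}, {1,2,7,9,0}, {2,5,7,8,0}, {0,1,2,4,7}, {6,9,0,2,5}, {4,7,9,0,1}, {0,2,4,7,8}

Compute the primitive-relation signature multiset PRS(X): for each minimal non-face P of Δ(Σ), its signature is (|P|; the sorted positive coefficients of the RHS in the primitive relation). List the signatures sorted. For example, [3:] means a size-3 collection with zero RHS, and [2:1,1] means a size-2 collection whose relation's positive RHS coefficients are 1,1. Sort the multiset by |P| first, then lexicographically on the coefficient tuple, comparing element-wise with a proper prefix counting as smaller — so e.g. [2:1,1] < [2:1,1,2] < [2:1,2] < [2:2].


14 collections generate NE(X_Σ); each relation:

  • {1,5}:  v_{1} + v_{5} = v_{0} + v_{7}  ⟹  sig = [2:1,1]
  • {3,5}:  v_{3} + v_{5} = v_{0} + v_{6}  ⟹  sig = [2:1,1]
  • {4,6}:  v_{4} + v_{6} = v_{1} + v_{2} + v_{8}  ⟹  sig = [2:1,1,1]
  • {3,4}:  v_{3} + v_{4} = v_{0} + v_{1} + 2·v_{2} + 2·v_{8} + v_{9}  ⟹  sig = [2:1,1,1,2,2]
  • {1,6}:  v_{1} + v_{6} = 2·v_{2} + v_{8} + v_{9}  ⟹  sig = [2:1,1,2]
  • {3,7}:  v_{3} + v_{7} = 2·v_{2} + v_{8} + v_{9}  ⟹  sig = [2:1,1,2]
  • {4,5}:  v_{4} + v_{5} = 2·v_{0} + 2·v_{7} + v_{8}  ⟹  sig = [2:1,2,2]
  • {1,3}:  v_{1} + v_{3} = v_{0} + 3·v_{2} + 2·v_{8} + 2·v_{9}  ⟹  sig = [2:1,2,2,3]
  • {0,6,7}:  v_{0} + v_{6} + v_{7} = v_{2}  ⟹  sig = [3:1]
  • {2,4,9}:  v_{2} + v_{4} + v_{9} = 2·v_{1}  ⟹  sig = [3:2]
  • {2,5,8,9}:  v_{2} + v_{5} + v_{8} + v_{9} = 0  ⟹  sig = [4:]
  • {0,1,7,8}:  v_{0} + v_{1} + v_{7} + v_{8} = v_{4}  ⟹  sig = [4:1]
  • {0,2,6,8,9}:  v_{0} + v_{2} + v_{6} + v_{8} + v_{9} = v_{3}  ⟹  sig = [5:1]
  • {0,2,7,8,9}:  v_{0} + v_{2} + v_{7} + v_{8} + v_{9} = v_{1}  ⟹  sig = [5:1]

so the primitive-relation signature multiset is
{ [2:1,1] ×2,  [2:1,1,1],  [2:1,1,1,2,2],  [2:1,1,2] ×2,  [2:1,2,2],  [2:1,2,2,3],  [3:1],  [3:2],  [4:],  [4:1],  [5:1] ×2 }


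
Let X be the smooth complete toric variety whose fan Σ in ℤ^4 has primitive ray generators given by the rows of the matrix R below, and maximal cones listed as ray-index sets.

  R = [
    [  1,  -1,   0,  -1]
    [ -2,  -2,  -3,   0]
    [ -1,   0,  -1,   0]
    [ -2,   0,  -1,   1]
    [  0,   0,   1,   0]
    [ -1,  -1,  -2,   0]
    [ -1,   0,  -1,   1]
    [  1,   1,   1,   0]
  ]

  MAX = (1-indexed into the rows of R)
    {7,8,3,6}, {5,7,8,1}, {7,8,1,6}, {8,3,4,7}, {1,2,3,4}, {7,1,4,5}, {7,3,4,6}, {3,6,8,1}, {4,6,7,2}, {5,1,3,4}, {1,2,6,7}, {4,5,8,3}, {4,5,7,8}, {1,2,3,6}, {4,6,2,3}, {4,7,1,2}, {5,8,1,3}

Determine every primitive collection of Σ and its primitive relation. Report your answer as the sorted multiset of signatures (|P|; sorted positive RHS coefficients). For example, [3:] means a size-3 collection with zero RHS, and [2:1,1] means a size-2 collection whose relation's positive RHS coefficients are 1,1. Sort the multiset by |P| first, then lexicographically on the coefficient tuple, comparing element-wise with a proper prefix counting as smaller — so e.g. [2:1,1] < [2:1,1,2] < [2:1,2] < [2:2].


The 9 primitive collections of Σ (r=8, n=4):

  P={2,8}:  v_{2} + v_{8} = v_{6}  →  sig = [2:1]
  P={5,6}:  v_{5} + v_{6} = v_{1} + v_{4}  →  sig = [2:1,1]
  P={2,5}:  v_{2} + v_{5} = 2·v_{1} + 2·v_{4}  →  sig = [2:2,2]
  P={1,4,8}:  v_{1} + v_{4} + v_{8} = 0  →  sig = [3:]
  P={1,3,7}:  v_{1} + v_{3} + v_{7} = v_{6}  →  sig = [3:1]
  P={1,4,6}:  v_{1} + v_{4} + v_{6} = v_{2}  →  sig = [3:1]
  P={3,5,7}:  v_{3} + v_{5} + v_{7} = v_{4}  →  sig = [3:1]
  P={4,6,8}:  v_{4} + v_{6} + v_{8} = v_{3} + v_{7}  →  sig = [3:1,1]
  P={2,3,7}:  v_{2} + v_{3} + v_{7} = v_{4} + 2·v_{6}  →  sig = [3:1,2]

Signatures (|P|; sorted positive RHS coefficients), sorted:
    |P|=2: 3 collections, coeffs (1), (1,1), (2,2)
    |P|=3: 6 collections, coeffs (), (1), (1), (1), (1,1), (1,2)


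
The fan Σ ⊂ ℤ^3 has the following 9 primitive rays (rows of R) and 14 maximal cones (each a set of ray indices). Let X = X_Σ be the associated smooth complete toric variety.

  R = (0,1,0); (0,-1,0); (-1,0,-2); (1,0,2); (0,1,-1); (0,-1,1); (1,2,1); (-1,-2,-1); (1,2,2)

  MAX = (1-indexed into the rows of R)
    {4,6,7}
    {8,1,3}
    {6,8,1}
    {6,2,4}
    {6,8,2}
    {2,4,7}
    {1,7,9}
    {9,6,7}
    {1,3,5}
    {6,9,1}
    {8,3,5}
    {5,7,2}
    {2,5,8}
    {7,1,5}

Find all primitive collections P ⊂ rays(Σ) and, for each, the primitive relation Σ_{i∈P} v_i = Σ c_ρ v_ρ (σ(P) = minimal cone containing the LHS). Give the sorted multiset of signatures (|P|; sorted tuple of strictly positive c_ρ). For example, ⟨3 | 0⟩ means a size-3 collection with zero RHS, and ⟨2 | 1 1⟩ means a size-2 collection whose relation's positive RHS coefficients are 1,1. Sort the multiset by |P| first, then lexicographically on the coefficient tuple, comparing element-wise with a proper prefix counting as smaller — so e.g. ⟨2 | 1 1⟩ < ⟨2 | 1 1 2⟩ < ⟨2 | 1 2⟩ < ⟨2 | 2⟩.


Σ has 18 primitive collections:

  P = {1,2}:  v_{1} + v_{2} = 0 ; sig = ⟨2 | 0⟩
  P = {3,4}:  v_{3} + v_{4} = 0 ; sig = ⟨2 | 0⟩
  P = {5,6}:  v_{5} + v_{6} = 0 ; sig = ⟨2 | 0⟩
  P = {7,8}:  v_{7} + v_{8} = 0 ; sig = ⟨2 | 0⟩
  P = {1,4}:  v_{1} + v_{4} = v_{6} + v_{7} ; sig = ⟨2 | 1 1⟩
  P = {2,3}:  v_{2} + v_{3} = v_{5} + v_{8} ; sig = ⟨2 | 1 1⟩
  P = {2,9}:  v_{2} + v_{9} = v_{6} + v_{7} ; sig = ⟨2 | 1 1⟩
  P = {3,6}:  v_{3} + v_{6} = v_{1} + v_{8} ; sig = ⟨2 | 1 1⟩
  P = {3,7}:  v_{3} + v_{7} = v_{1} + v_{5} ; sig = ⟨2 | 1 1⟩
  P = {4,5}:  v_{4} + v_{5} = v_{2} + v_{7} ; sig = ⟨2 | 1 1⟩
  P = {4,8}:  v_{4} + v_{8} = v_{2} + v_{6} ; sig = ⟨2 | 1 1⟩
  P = {5,9}:  v_{5} + v_{9} = v_{1} + v_{7} ; sig = ⟨2 | 1 1⟩
  P = {8,9}:  v_{8} + v_{9} = v_{1} + v_{6} ; sig = ⟨2 | 1 1⟩
  P = {3,9}:  v_{3} + v_{9} = 2·v_{1} ; sig = ⟨2 | 2⟩
  P = {4,9}:  v_{4} + v_{9} = 2·v_{6} + 2·v_{7} ; sig = ⟨2 | 2 2⟩
  P = {1,5,8}:  v_{1} + v_{5} + v_{8} = v_{3} ; sig = ⟨3 | 1⟩
  P = {1,6,7}:  v_{1} + v_{6} + v_{7} = v_{9} ; sig = ⟨3 | 1⟩
  P = {2,6,7}:  v_{2} + v_{6} + v_{7} = v_{4} ; sig = ⟨3 | 1⟩

Sorted signature multiset PRS(X):
    ⟨2 | 0⟩
    ⟨2 | 0⟩
    ⟨2 | 0⟩
    ⟨2 | 0⟩
    ⟨2 | 1 1⟩
    ⟨2 | 1 1⟩
    ⟨2 | 1 1⟩
    ⟨2 | 1 1⟩
    ⟨2 | 1 1⟩
    ⟨2 | 1 1⟩
    ⟨2 | 1 1⟩
    ⟨2 | 1 1⟩
    ⟨2 | 1 1⟩
    ⟨2 | 2⟩
    ⟨2 | 2 2⟩
    ⟨3 | 1⟩
    ⟨3 | 1⟩
    ⟨3 | 1⟩


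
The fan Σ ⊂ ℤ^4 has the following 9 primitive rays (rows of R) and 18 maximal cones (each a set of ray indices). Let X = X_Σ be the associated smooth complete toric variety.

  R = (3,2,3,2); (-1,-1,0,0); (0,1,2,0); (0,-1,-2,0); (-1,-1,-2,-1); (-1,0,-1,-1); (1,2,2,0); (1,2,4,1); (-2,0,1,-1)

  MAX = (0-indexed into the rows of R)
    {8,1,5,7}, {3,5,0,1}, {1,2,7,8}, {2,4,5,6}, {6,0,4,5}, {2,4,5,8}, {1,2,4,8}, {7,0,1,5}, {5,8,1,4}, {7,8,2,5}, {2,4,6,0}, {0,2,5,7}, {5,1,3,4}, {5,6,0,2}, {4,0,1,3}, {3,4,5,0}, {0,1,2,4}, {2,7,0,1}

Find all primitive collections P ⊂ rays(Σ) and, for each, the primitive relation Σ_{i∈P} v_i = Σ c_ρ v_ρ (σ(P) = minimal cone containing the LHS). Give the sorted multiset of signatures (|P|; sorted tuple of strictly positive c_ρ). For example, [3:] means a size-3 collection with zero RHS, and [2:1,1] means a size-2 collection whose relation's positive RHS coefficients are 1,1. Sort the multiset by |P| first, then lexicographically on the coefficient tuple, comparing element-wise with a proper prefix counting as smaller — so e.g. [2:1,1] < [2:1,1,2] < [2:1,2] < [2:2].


|primitive collections| = 12. Relations:

  P = {2,3}:  v_{2} + v_{3} = 0 ; sig = [2:]
  P = {0,8}:  v_{0} + v_{8} = v_{7} ; sig = [2:1]
  P = {1,6}:  v_{1} + v_{6} = v_{2} ; sig = [2:1]
  P = {4,7}:  v_{4} + v_{7} = v_{2} ; sig = [2:1]
  P = {3,8}:  v_{3} + v_{8} = v_{1} + v_{5} ; sig = [2:1,1]
  P = {3,6}:  v_{3} + v_{6} = v_{0} + v_{4} + v_{5} ; sig = [2:1,1,1]
  P = {3,7}:  v_{3} + v_{7} = v_{0} + v_{1} + v_{5} ; sig = [2:1,1,1]
  P = {6,7}:  v_{6} + v_{7} = v_{0} + 2·v_{2} + v_{5} ; sig = [2:1,1,2]
  P = {6,8}:  v_{6} + v_{8} = 2·v_{2} + v_{5} ; sig = [2:1,2]
  P = {1,2,5}:  v_{1} + v_{2} + v_{5} = v_{8} ; sig = [3:1]
  P = {0,1,4,5}:  v_{0} + v_{1} + v_{4} + v_{5} = 0 ; sig = [4:]
  P = {0,2,4,5}:  v_{0} + v_{2} + v_{4} + v_{5} = v_{6} ; sig = [4:1]

so the primitive-relation signature multiset is
[[2:], [2:1], [2:1], [2:1], [2:1,1], [2:1,1,1], [2:1,1,1], [2:1,1,2], [2:1,2], [3:1], [4:], [4:1]]
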